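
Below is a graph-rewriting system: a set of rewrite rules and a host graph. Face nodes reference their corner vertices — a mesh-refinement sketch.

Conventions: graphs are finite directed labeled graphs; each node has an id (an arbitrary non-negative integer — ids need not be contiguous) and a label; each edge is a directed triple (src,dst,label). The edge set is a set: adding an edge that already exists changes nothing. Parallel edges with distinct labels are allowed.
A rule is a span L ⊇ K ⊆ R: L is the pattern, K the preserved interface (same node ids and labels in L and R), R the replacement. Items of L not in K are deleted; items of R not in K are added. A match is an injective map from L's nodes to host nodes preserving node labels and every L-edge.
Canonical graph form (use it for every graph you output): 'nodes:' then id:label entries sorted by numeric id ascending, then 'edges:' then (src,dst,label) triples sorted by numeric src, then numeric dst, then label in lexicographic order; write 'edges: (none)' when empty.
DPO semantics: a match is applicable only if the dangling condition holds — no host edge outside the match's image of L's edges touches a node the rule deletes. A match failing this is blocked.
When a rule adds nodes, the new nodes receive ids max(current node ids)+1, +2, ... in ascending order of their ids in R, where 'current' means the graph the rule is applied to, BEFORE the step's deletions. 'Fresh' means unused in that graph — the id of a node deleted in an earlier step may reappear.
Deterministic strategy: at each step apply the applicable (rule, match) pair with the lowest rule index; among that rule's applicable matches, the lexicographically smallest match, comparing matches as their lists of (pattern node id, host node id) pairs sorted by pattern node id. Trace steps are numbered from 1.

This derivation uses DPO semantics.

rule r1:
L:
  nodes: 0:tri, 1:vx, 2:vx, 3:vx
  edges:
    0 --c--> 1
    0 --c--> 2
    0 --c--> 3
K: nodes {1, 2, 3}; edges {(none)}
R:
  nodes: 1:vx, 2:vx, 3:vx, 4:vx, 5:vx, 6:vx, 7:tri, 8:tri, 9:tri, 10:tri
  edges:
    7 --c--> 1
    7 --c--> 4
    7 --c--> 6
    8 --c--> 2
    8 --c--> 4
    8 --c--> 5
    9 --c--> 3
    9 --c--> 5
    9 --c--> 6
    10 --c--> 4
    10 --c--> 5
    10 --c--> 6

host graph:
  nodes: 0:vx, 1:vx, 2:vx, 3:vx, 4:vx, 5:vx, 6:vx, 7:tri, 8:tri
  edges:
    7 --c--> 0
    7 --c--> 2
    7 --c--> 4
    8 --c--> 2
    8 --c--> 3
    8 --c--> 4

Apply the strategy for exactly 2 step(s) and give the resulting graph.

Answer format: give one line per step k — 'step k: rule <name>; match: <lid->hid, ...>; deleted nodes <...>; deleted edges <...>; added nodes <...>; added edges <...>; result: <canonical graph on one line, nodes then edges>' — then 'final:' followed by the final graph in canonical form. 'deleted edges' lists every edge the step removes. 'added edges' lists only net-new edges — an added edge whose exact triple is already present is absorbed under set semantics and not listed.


step 1: rule r1; match: 0->7, 1->0, 2->2, 3->4; deleted nodes 7; deleted edges (7,0,c); (7,2,c); (7,4,c); added nodes 9, 10, 11, 12, 13, 14, 15; added edges (12,0,c); (12,9,c); (12,11,c); (13,2,c); (13,9,c); (13,10,c); (14,4,c); (14,10,c); (14,11,c); (15,9,c); (15,10,c); (15,11,c); result: nodes: 0:vx, 1:vx, 2:vx, 3:vx, 4:vx, 5:vx, 6:vx, 8:tri, 9:vx, 10:vx, 11:vx, 12:tri, 13:tri, 14:tri, 15:tri edges: (8,2,c); (8,3,c); (8,4,c); (12,0,c); (12,9,c); (12,11,c); (13,2,c); (13,9,c); (13,10,c); (14,4,c); (14,10,c); (14,11,c); (15,9,c); (15,10,c); (15,11,c)
step 2: rule r1; match: 0->8, 1->2, 2->3, 3->4; deleted nodes 8; deleted edges (8,2,c); (8,3,c); (8,4,c); added nodes 16, 17, 18, 19, 20, 21, 22; added edges (19,2,c); (19,16,c); (19,18,c); (20,3,c); (20,16,c); (20,17,c); (21,4,c); (21,17,c); (21,18,c); (22,16,c); (22,17,c); (22,18,c); result: nodes: 0:vx, 1:vx, 2:vx, 3:vx, 4:vx, 5:vx, 6:vx, 9:vx, 10:vx, 11:vx, 12:tri, 13:tri, 14:tri, 15:tri, 16:vx, 17:vx, 18:vx, 19:tri, 20:tri, 21:tri, 22:tri edges: (12,0,c); (12,9,c); (12,11,c); (13,2,c); (13,9,c); (13,10,c); (14,4,c); (14,10,c); (14,11,c); (15,9,c); (15,10,c); (15,11,c); (19,2,c); (19,16,c); (19,18,c); (20,3,c); (20,16,c); (20,17,c); (21,4,c); (21,17,c); (21,18,c); (22,16,c); (22,17,c); (22,18,c)
final:
nodes: 0:vx, 1:vx, 2:vx, 3:vx, 4:vx, 5:vx, 6:vx, 9:vx, 10:vx, 11:vx, 12:tri, 13:tri, 14:tri, 15:tri, 16:vx, 17:vx, 18:vx, 19:tri, 20:tri, 21:tri, 22:tri
edges: (12,0,c); (12,9,c); (12,11,c); (13,2,c); (13,9,c); (13,10,c); (14,4,c); (14,10,c); (14,11,c); (15,9,c); (15,10,c); (15,11,c); (19,2,c); (19,16,c); (19,18,c); (20,3,c); (20,16,c); (20,17,c); (21,4,c); (21,17,c); (21,18,c); (22,16,c); (22,17,c); (22,18,c)


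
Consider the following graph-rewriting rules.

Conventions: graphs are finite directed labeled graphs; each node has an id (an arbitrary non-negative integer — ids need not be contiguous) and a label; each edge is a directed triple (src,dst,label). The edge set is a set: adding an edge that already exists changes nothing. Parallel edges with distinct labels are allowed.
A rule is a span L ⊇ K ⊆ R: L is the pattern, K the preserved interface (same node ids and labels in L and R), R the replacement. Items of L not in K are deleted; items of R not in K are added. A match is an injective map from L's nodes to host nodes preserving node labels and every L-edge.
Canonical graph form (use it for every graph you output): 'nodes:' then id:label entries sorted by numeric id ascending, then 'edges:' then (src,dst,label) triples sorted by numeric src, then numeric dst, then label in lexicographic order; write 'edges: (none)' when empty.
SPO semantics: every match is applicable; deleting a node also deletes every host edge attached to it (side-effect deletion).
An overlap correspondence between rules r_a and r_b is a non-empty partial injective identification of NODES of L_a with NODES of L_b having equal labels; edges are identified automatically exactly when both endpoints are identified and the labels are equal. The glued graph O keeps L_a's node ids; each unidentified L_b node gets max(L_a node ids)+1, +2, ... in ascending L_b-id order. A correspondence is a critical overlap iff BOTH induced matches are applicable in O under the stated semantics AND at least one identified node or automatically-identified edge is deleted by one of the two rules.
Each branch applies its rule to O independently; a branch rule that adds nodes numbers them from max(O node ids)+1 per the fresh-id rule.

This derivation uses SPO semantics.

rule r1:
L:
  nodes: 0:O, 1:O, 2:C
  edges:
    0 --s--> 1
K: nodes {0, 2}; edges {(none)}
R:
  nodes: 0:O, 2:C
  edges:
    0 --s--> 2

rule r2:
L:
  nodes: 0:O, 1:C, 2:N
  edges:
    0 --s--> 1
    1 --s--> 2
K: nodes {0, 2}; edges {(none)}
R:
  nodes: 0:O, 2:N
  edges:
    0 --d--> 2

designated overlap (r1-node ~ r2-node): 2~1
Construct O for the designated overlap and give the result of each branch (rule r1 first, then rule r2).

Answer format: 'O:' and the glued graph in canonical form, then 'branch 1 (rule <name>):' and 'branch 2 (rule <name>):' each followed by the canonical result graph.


O:
nodes: 0:O, 1:O, 2:C, 3:O, 4:N
edges: (0,1,s); (2,4,s); (3,2,s)
branch 1 (rule r1):
nodes: 0:O, 2:C, 3:O, 4:N
edges: (0,2,s); (2,4,s); (3,2,s)
branch 2 (rule r2):
nodes: 0:O, 1:O, 3:O, 4:N
edges: (0,1,s); (3,4,d)


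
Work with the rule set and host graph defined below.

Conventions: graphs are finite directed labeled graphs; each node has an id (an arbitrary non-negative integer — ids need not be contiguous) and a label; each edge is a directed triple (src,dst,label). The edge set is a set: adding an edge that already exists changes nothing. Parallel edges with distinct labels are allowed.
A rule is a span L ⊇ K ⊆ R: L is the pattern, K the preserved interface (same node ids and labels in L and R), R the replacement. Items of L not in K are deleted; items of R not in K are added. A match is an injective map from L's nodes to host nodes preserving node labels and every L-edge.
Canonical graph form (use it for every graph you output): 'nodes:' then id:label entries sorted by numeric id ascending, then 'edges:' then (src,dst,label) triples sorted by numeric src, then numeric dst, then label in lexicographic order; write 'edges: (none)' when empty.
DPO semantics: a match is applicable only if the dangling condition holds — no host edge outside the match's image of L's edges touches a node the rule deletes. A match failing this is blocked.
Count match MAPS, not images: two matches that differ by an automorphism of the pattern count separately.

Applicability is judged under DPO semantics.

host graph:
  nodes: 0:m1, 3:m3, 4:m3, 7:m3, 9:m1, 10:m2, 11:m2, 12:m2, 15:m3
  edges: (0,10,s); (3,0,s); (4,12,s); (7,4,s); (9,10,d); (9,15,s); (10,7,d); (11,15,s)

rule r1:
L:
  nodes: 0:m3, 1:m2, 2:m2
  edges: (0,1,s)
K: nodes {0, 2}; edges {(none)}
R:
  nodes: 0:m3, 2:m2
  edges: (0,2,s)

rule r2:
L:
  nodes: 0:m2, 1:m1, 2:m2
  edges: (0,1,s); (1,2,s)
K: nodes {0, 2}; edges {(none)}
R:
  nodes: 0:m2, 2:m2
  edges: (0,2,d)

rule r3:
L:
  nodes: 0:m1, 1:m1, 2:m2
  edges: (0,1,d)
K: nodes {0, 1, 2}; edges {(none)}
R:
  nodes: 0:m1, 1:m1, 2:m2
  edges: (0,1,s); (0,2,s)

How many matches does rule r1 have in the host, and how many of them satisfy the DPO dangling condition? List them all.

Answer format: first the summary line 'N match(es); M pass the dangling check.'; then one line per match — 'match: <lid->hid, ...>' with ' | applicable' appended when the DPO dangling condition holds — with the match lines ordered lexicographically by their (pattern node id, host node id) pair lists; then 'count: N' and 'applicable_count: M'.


2 match(es); 2 pass the dangling check.
match: 0->4, 1->12, 2->10 | applicable
match: 0->4, 1->12, 2->11 | applicable
count: 2
applicable_count: 2


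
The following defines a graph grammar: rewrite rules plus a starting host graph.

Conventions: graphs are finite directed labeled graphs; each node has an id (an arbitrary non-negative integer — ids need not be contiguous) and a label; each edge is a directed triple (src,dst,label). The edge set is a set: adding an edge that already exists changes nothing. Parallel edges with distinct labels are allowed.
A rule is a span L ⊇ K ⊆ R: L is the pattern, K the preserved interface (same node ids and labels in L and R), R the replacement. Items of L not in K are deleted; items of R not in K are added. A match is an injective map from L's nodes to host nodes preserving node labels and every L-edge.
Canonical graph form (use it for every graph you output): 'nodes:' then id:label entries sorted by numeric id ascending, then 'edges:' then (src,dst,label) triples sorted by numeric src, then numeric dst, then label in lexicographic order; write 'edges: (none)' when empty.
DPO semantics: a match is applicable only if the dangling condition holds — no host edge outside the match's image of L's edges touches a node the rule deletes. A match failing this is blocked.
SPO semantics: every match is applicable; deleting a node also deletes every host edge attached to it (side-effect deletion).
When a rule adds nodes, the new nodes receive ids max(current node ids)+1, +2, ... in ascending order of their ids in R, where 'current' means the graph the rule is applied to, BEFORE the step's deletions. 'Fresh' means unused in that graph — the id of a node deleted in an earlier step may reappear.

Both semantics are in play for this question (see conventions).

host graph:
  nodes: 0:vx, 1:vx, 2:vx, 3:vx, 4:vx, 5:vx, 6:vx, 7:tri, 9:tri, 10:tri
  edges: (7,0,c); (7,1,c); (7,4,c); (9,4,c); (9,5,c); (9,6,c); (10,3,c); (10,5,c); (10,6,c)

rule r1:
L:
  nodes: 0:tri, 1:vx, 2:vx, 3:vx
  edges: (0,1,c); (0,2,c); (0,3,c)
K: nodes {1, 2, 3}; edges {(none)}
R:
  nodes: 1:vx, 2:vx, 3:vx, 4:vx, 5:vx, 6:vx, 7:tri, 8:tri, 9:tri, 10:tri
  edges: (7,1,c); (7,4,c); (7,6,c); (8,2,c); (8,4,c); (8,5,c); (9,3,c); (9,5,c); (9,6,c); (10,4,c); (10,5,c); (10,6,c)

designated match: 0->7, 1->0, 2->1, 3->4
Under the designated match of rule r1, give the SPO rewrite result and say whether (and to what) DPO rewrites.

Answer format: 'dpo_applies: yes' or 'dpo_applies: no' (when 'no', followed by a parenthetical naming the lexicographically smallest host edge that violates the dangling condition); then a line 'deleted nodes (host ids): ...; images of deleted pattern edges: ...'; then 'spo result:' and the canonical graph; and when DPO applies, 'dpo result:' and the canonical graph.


dpo_applies: yes
deleted nodes (host ids): 7; images of deleted pattern edges: (7,0,c); (7,1,c); (7,4,c)
spo result:
nodes: 0:vx, 1:vx, 2:vx, 3:vx, 4:vx, 5:vx, 6:vx, 9:tri, 10:tri, 11:vx, 12:vx, 13:vx, 14:tri, 15:tri, 16:tri, 17:tri
edges: (9,4,c); (9,5,c); (9,6,c); (10,3,c); (10,5,c); (10,6,c); (14,0,c); (14,11,c); (14,13,c); (15,1,c); (15,11,c); (15,12,c); (16,4,c); (16,12,c); (16,13,c); (17,11,c); (17,12,c); (17,13,c)
dpo result:
nodes: 0:vx, 1:vx, 2:vx, 3:vx, 4:vx, 5:vx, 6:vx, 9:tri, 10:tri, 11:vx, 12:vx, 13:vx, 14:tri, 15:tri, 16:tri, 17:tri
edges: (9,4,c); (9,5,c); (9,6,c); (10,3,c); (10,5,c); (10,6,c); (14,0,c); (14,11,c); (14,13,c); (15,1,c); (15,11,c); (15,12,c); (16,4,c); (16,12,c); (16,13,c); (17,11,c); (17,12,c); (17,13,c)


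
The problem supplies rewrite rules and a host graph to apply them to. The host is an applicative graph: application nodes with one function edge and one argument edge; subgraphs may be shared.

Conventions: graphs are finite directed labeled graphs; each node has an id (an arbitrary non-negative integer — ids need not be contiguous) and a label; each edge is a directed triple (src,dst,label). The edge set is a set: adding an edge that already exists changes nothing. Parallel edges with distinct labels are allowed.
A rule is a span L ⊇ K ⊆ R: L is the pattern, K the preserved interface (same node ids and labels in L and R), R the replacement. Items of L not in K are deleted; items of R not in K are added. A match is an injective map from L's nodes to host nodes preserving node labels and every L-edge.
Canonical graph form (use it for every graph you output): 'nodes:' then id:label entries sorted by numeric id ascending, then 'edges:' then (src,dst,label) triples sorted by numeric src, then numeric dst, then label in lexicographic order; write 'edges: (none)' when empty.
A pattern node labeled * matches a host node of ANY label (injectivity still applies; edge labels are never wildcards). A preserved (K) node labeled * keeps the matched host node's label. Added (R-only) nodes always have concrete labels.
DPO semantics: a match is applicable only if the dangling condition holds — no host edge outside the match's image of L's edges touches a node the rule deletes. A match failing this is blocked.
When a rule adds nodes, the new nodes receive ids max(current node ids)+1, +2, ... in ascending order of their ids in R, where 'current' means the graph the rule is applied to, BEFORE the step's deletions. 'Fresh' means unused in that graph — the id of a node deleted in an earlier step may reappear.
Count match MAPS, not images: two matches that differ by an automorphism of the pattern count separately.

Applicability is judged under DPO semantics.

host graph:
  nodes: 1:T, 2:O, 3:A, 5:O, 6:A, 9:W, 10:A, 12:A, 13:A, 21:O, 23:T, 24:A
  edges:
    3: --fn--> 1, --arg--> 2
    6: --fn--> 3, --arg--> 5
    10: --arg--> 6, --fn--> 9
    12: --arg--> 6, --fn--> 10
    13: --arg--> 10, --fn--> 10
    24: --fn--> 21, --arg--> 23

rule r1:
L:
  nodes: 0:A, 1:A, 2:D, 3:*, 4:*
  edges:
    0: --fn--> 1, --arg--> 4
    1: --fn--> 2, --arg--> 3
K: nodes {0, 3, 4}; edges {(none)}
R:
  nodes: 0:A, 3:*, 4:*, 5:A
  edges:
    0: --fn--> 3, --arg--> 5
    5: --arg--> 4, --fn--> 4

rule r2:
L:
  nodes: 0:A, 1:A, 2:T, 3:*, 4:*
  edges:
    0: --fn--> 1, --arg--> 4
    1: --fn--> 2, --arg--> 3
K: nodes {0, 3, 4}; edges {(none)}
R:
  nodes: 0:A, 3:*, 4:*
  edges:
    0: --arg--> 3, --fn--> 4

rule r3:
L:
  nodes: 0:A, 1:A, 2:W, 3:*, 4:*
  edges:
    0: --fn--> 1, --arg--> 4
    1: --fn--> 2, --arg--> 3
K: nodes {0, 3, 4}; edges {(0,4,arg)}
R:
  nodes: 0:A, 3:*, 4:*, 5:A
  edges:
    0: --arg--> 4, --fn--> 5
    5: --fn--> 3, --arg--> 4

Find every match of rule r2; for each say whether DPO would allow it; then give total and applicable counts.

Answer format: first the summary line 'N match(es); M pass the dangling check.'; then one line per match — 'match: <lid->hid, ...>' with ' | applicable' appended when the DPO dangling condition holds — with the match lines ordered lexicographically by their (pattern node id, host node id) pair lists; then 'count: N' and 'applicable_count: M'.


1 match(es); 1 pass the dangling check.
match: 0->6, 1->3, 2->1, 3->2, 4->5 | applicable
count: 1
applicable_count: 1


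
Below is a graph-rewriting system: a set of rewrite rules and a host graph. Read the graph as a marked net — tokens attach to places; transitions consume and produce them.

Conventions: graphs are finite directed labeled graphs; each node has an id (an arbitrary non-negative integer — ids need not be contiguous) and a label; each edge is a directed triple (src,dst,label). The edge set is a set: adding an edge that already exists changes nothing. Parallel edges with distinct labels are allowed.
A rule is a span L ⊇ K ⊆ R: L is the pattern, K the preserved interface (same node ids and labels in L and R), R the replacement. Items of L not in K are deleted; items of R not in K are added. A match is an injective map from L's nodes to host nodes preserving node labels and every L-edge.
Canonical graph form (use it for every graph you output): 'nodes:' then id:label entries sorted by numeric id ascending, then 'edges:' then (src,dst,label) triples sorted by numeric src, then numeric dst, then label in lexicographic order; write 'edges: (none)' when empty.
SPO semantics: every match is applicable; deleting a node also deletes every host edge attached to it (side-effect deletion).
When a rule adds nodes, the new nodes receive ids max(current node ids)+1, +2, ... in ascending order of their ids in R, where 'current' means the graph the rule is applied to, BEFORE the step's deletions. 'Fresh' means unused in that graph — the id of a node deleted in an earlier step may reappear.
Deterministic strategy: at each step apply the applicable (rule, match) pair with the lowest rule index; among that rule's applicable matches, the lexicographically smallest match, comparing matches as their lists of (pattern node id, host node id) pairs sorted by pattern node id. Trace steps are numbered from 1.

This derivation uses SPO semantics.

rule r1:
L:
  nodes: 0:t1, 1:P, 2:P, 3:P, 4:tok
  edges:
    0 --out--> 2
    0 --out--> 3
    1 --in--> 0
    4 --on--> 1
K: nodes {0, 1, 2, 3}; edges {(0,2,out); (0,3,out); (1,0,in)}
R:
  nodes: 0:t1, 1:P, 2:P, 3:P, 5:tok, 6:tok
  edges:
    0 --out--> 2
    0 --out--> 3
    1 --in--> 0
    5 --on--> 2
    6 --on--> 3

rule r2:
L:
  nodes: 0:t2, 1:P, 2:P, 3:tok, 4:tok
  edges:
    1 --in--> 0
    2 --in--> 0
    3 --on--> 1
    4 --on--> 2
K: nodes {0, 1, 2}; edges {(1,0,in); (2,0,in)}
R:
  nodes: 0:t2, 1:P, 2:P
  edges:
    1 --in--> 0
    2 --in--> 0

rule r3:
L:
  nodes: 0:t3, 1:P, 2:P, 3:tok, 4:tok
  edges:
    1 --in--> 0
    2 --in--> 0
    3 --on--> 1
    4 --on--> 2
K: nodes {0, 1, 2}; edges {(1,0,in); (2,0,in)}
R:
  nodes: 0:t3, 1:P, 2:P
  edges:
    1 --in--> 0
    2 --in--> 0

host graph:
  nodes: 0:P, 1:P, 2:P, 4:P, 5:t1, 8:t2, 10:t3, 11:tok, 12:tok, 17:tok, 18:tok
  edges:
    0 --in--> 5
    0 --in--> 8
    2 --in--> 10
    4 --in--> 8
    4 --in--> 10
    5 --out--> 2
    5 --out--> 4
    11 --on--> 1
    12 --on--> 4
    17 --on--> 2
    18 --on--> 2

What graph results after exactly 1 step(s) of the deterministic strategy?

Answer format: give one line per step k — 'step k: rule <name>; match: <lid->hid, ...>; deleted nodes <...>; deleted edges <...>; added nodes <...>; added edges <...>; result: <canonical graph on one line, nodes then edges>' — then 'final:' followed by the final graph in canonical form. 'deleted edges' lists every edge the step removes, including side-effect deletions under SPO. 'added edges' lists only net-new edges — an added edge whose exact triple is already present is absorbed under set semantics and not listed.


step 1: rule r3; match: 0->10, 1->2, 2->4, 3->17, 4->12; deleted nodes 12, 17; deleted edges (12,4,on); (17,2,on); added nodes (none); added edges (none); result: nodes: 0:P, 1:P, 2:P, 4:P, 5:t1, 8:t2, 10:t3, 11:tok, 18:tok edges: (0,5,in); (0,8,in); (2,10,in); (4,8,in); (4,10,in); (5,2,out); (5,4,out); (11,1,on); (18,2,on)
final:
nodes: 0:P, 1:P, 2:P, 4:P, 5:t1, 8:t2, 10:t3, 11:tok, 18:tok
edges: (0,5,in); (0,8,in); (2,10,in); (4,8,in); (4,10,in); (5,2,out); (5,4,out); (11,1,on); (18,2,on)


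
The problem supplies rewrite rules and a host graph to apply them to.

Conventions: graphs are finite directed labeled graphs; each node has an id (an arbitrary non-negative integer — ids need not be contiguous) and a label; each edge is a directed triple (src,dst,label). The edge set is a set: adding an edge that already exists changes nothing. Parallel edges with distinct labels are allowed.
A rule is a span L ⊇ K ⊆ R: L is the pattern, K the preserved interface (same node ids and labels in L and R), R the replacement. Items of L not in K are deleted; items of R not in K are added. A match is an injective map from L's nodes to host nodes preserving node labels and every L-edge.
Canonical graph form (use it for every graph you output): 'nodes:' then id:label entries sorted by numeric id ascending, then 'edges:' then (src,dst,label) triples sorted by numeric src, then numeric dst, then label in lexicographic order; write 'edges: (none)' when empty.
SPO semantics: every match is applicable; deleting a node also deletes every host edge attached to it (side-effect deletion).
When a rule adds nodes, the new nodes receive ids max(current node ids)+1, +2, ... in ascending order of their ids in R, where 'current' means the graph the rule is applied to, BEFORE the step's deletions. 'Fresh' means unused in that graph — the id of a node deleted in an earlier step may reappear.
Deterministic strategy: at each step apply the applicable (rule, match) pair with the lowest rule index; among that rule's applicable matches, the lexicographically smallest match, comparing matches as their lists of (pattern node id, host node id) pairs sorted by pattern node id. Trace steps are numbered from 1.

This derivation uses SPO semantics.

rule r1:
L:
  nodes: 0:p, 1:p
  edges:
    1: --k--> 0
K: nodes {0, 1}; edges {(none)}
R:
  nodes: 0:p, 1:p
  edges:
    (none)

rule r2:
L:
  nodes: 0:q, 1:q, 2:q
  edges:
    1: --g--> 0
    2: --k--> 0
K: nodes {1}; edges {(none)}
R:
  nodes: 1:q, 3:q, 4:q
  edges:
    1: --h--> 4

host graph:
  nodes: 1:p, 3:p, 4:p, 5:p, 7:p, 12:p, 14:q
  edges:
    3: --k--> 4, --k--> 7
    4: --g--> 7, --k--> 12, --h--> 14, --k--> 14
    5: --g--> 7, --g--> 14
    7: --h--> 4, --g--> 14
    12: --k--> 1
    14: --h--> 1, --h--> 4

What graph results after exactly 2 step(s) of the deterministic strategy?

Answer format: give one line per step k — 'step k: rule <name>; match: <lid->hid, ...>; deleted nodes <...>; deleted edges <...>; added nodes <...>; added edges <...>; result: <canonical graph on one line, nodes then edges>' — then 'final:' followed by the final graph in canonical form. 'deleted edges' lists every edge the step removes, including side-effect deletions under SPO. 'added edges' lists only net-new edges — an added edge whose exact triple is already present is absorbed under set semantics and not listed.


step 1: rule r1; match: 0->1, 1->12; deleted nodes (none); deleted edges (12,1,k); added nodes (none); added edges (none); result: nodes: 1:p, 3:p, 4:p, 5:p, 7:p, 12:p, 14:q edges: (3,4,k); (3,7,k); (4,7,g); (4,12,k); (4,14,h); (4,14,k); (5,7,g); (5,14,g); (7,4,h); (7,14,g); (14,1,h); (14,4,h)
step 2: rule r1; match: 0->4, 1->3; deleted nodes (none); deleted edges (3,4,k); added nodes (none); added edges (none); result: nodes: 1:p, 3:p, 4:p, 5:p, 7:p, 12:p, 14:q edges: (3,7,k); (4,7,g); (4,12,k); (4,14,h); (4,14,k); (5,7,g); (5,14,g); (7,4,h); (7,14,g); (14,1,h); (14,4,h)
final:
nodes: 1:p, 3:p, 4:p, 5:p, 7:p, 12:p, 14:q
edges: (3,7,k); (4,7,g); (4,12,k); (4,14,h); (4,14,k); (5,7,g); (5,14,g); (7,4,h); (7,14,g); (14,1,h); (14,4,h)


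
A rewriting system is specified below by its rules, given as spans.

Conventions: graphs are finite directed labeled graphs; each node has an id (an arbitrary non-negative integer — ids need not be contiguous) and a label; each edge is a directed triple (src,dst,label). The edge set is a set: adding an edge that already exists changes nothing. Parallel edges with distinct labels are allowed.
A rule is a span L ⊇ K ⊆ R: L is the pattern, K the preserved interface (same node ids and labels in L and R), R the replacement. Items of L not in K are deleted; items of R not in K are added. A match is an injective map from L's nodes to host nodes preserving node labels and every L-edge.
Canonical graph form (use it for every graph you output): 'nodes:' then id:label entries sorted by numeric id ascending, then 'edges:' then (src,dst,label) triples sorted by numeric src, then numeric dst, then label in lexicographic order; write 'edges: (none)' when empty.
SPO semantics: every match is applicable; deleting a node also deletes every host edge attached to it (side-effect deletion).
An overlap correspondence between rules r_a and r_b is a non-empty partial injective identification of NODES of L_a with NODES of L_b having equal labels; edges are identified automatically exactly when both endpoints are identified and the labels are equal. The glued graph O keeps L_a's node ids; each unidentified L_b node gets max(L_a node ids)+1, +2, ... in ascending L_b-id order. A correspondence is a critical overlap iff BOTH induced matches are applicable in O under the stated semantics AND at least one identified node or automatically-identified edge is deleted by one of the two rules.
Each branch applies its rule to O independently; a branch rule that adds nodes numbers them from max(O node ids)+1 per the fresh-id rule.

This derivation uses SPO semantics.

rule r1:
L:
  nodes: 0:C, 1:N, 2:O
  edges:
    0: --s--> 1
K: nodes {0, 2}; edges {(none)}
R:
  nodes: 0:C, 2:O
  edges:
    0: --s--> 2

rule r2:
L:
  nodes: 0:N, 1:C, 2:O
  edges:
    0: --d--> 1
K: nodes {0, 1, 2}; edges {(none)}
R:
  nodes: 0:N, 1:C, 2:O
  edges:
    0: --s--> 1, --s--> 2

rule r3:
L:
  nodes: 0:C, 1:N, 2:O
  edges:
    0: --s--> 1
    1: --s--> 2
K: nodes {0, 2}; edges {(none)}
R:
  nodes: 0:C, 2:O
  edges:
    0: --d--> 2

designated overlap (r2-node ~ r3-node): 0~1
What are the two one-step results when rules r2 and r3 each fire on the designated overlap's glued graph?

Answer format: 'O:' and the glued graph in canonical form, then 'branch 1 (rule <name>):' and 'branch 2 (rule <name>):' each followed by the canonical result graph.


O:
nodes: 0:N, 1:C, 2:O, 3:C, 4:O
edges: (0,1,d); (0,4,s); (3,0,s)
branch 1 (rule r2):
nodes: 0:N, 1:C, 2:O, 3:C, 4:O
edges: (0,1,s); (0,2,s); (0,4,s); (3,0,s)
branch 2 (rule r3):
nodes: 1:C, 2:O, 3:C, 4:O
edges: (3,4,d)


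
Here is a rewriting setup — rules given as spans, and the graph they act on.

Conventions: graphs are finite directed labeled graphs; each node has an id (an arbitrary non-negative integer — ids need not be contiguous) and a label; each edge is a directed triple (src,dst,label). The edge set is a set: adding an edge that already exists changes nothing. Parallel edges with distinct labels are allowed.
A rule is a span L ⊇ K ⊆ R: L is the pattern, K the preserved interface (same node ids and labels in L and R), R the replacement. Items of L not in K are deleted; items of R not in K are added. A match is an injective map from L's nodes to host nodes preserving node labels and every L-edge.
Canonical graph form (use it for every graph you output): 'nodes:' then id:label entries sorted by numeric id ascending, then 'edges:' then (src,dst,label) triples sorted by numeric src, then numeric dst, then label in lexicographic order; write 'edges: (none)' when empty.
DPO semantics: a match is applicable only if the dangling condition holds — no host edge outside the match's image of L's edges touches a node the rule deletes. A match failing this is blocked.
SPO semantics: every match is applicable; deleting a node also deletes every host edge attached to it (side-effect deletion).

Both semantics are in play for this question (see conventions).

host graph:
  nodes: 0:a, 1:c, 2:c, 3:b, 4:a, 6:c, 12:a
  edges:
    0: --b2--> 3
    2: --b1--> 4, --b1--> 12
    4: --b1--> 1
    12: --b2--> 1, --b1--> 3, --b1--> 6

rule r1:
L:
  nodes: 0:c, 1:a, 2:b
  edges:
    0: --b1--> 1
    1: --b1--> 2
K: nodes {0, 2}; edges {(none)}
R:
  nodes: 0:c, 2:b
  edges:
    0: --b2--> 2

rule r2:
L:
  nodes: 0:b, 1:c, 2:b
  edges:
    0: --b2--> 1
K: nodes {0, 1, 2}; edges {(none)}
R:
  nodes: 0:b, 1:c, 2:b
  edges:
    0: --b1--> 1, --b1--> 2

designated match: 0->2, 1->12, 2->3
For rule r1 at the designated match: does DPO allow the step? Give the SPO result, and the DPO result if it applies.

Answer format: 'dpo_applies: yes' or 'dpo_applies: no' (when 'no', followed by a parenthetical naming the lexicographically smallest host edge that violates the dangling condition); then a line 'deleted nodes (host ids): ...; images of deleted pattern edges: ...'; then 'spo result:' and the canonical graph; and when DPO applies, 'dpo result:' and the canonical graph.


dpo_applies: no
(the rule deletes node 12, which keeps host edge (12,1,b2) outside the match image — the dangling condition fails, DPO blocks; SPO proceeds and side-deletes such edges)
deleted nodes (host ids): 12; images of deleted pattern edges: (2,12,b1); (12,3,b1)
spo result:
nodes: 0:a, 1:c, 2:c, 3:b, 4:a, 6:c
edges: (0,3,b2); (2,3,b2); (2,4,b1); (4,1,b1)


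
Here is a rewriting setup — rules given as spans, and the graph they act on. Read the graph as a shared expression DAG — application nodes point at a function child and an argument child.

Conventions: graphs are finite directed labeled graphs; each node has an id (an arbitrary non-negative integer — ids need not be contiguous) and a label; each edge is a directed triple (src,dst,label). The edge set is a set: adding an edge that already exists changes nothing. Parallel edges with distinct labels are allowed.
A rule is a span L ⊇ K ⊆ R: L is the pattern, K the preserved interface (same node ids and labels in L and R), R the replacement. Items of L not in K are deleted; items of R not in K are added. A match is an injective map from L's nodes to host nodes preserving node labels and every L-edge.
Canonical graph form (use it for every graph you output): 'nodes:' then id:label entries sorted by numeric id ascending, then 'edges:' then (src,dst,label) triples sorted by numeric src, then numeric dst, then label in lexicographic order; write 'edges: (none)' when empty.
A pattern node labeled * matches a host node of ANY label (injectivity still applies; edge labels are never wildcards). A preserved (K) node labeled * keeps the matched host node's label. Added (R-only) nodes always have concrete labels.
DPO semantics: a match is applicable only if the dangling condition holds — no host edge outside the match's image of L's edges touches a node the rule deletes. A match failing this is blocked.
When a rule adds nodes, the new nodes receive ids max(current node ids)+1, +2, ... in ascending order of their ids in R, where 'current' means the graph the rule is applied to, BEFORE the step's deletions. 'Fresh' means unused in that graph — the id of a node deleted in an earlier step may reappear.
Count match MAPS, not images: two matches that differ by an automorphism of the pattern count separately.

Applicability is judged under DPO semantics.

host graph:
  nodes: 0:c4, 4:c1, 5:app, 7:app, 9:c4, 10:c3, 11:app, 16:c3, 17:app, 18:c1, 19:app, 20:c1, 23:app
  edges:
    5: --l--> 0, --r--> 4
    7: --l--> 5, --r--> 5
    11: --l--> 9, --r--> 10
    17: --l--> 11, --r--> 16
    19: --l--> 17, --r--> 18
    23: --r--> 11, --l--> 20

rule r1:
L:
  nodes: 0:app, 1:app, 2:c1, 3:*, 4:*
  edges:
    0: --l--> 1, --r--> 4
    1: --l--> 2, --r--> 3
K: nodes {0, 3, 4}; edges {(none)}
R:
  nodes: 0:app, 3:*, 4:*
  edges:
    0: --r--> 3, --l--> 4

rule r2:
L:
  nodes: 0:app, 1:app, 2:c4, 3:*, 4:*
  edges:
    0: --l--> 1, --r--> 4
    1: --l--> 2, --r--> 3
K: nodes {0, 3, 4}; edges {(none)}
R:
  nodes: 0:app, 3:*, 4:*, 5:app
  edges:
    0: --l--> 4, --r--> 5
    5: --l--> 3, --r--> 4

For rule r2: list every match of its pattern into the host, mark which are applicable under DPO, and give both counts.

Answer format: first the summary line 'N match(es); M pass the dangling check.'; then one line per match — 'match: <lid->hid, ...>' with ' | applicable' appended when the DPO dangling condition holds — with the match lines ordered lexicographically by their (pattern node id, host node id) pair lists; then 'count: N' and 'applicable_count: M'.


1 match(es); 0 pass the dangling check.
match: 0->17, 1->11, 2->9, 3->10, 4->16
count: 1
applicable_count: 0


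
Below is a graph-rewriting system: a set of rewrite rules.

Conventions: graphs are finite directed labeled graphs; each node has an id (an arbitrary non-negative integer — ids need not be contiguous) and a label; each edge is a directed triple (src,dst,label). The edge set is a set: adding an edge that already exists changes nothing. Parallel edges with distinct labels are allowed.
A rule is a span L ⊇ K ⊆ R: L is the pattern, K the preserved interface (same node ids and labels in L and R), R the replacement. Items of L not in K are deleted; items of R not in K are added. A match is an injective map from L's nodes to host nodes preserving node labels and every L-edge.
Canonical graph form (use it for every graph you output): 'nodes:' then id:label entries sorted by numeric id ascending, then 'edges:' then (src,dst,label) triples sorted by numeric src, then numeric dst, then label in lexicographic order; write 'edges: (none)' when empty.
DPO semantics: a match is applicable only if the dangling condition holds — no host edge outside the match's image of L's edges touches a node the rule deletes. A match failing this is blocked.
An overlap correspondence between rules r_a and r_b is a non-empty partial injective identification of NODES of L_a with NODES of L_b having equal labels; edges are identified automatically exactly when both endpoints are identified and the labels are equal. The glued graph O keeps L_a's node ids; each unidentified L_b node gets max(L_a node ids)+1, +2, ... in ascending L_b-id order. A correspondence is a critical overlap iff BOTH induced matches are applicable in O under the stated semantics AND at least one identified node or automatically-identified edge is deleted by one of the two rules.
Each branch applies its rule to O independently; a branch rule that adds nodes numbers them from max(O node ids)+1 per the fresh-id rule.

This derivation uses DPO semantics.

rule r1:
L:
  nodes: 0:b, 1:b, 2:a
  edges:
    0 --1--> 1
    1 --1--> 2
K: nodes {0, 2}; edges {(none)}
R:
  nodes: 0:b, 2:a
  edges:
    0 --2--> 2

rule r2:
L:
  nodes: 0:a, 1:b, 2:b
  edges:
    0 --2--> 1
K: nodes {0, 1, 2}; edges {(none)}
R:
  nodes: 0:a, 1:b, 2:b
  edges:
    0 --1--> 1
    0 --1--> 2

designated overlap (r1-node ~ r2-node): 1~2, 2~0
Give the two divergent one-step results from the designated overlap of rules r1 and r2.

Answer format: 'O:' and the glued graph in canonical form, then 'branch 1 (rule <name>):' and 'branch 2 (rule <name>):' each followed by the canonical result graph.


O:
nodes: 0:b, 1:b, 2:a, 3:b
edges: (0,1,1); (1,2,1); (2,3,2)
branch 1 (rule r1):
nodes: 0:b, 2:a, 3:b
edges: (0,2,2); (2,3,2)
branch 2 (rule r2):
nodes: 0:b, 1:b, 2:a, 3:b
edges: (0,1,1); (1,2,1); (2,1,1); (2,3,1)


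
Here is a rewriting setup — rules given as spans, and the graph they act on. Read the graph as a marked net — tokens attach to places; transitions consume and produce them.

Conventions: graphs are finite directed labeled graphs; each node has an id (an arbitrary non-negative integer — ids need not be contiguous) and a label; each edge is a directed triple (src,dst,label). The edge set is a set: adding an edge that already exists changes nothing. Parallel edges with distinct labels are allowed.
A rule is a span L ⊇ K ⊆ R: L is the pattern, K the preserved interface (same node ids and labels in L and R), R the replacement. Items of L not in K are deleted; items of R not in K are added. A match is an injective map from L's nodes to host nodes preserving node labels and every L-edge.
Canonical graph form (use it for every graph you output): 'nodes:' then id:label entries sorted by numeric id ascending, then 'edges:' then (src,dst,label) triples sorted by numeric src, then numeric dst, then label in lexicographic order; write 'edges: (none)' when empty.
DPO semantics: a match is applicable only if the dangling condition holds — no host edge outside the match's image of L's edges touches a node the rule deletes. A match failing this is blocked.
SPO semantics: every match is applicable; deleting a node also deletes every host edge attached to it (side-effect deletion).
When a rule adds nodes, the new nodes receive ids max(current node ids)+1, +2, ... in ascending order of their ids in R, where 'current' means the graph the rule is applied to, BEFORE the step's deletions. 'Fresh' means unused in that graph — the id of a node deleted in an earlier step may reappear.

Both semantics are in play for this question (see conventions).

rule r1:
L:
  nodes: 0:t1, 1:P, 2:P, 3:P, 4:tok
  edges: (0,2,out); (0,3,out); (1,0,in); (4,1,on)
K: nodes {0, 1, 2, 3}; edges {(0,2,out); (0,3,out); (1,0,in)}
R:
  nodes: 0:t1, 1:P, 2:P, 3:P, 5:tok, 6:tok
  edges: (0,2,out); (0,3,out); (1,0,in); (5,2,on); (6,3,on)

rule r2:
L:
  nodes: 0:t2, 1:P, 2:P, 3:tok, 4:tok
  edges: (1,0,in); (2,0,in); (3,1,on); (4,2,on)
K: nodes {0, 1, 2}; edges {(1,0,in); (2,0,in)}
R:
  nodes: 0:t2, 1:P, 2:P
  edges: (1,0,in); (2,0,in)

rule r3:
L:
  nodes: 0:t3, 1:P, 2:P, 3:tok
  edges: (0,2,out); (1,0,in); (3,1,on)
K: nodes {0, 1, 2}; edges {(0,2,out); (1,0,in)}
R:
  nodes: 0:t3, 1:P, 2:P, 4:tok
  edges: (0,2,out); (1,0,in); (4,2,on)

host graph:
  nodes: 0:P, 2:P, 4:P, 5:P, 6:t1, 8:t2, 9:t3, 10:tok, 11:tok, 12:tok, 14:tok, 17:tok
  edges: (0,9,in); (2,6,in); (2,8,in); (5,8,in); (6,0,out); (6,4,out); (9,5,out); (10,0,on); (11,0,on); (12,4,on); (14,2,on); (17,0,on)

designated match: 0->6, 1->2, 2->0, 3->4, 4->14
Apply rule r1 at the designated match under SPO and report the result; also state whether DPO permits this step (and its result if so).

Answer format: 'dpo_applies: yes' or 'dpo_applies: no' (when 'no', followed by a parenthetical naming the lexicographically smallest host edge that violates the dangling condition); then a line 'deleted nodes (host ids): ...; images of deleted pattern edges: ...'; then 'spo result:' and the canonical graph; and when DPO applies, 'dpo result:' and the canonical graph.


dpo_applies: yes
deleted nodes (host ids): 14; images of deleted pattern edges: (14,2,on)
spo result:
nodes: 0:P, 2:P, 4:P, 5:P, 6:t1, 8:t2, 9:t3, 10:tok, 11:tok, 12:tok, 17:tok, 18:tok, 19:tok
edges: (0,9,in); (2,6,in); (2,8,in); (5,8,in); (6,0,out); (6,4,out); (9,5,out); (10,0,on); (11,0,on); (12,4,on); (17,0,on); (18,0,on); (19,4,on)
dpo result:
nodes: 0:P, 2:P, 4:P, 5:P, 6:t1, 8:t2, 9:t3, 10:tok, 11:tok, 12:tok, 17:tok, 18:tok, 19:tok
edges: (0,9,in); (2,6,in); (2,8,in); (5,8,in); (6,0,out); (6,4,out); (9,5,out); (10,0,on); (11,0,on); (12,4,on); (17,0,on); (18,0,on); (19,4,on)


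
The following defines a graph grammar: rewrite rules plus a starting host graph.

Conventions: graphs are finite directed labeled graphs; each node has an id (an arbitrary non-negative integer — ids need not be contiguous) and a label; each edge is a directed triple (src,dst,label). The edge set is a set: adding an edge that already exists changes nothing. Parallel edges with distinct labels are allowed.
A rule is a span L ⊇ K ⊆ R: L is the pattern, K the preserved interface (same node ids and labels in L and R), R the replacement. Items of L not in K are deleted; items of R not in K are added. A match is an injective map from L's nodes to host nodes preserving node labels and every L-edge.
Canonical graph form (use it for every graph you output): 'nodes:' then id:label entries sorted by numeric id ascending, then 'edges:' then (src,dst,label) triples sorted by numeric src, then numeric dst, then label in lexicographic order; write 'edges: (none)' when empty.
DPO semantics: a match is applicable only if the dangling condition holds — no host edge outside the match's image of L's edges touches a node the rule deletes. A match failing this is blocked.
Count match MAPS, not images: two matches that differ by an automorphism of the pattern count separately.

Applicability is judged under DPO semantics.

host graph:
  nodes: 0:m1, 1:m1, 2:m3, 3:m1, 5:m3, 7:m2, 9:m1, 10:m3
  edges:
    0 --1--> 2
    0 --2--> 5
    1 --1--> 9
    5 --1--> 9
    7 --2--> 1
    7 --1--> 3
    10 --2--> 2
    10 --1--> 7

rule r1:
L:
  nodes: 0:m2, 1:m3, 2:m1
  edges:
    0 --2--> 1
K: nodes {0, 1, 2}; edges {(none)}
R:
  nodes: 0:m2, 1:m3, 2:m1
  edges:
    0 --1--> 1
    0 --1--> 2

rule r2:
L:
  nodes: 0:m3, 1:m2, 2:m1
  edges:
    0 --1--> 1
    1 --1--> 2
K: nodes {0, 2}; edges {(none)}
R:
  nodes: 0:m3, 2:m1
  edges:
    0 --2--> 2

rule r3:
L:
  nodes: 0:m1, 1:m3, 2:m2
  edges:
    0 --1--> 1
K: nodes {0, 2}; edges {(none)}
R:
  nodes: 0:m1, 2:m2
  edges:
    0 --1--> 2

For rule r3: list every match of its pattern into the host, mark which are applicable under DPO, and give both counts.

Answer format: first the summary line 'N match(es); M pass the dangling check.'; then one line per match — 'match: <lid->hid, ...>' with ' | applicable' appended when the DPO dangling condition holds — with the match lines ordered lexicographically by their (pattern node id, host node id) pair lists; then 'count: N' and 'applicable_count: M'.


1 match(es); 0 pass the dangling check.
match: 0->0, 1->2, 2->7
count: 1
applicable_count: 0
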